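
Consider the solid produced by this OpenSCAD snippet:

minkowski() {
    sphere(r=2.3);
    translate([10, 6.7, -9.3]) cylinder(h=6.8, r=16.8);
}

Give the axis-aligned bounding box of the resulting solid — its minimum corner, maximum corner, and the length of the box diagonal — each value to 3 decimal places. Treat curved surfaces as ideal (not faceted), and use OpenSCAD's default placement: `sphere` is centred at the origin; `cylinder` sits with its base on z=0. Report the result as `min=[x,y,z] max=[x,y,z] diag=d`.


A = translate([10, 6.7, -9.3]) cylinder(h=6.8, r=16.8) → bbox [-6.8,-10.1,-9.3] .. [26.8,23.5,-2.5]
B = sphere(r=2.3) → bbox [-2.3,-2.3,-2.3] .. [2.3,2.3,2.3]
lo = A.lo+B.lo = [-6.8-2.3, -10.1-2.3, -9.3-2.3] = [-9.100,-12.400,-11.600]
hi = A.hi+B.hi = [26.8+2.3, 23.5+2.3, -2.5+2.3] = [29.100,25.800,-0.200]
diag = √(38.2²+38.2²+11.4²) = √3048.44 = 55.213

min=[-9.100,-12.400,-11.600] max=[29.100,25.800,-0.200] diag=55.213


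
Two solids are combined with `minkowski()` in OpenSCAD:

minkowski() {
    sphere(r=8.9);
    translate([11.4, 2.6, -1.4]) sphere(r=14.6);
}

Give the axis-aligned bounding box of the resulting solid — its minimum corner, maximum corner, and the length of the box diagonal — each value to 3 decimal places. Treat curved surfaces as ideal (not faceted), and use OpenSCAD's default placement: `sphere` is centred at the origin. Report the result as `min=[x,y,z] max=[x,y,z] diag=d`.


A = translate([11.4, 2.6, -1.4]) sphere(r=14.6) → bbox [-3.2,-12,-16] .. [26,17.2,13.2]
B = sphere(r=8.9) → bbox [-8.9,-8.9,-8.9] .. [8.9,8.9,8.9]
lo = A.lo+B.lo = [-3.2-8.9, -12-8.9, -16-8.9] = [-12.100,-20.900,-24.900]
hi = A.hi+B.hi = [26+8.9, 17.2+8.9, 13.2+8.9] = [34.900,26.100,22.100]
diag = √(47²+47²+47²) = √6627 = 81.406

min=[-12.100,-20.900,-24.900] max=[34.900,26.100,22.100] diag=81.406


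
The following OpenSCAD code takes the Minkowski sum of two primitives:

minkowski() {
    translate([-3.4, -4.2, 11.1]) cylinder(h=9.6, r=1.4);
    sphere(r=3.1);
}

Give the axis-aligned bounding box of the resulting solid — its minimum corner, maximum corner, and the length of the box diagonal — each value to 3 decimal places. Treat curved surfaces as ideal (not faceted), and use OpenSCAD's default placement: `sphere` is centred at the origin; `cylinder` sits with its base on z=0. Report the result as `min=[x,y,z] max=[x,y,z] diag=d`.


min=[-7.900,-8.700,8.000] max=[1.100,0.300,23.800] diag=20.289

A = translate([-3.4, -4.2, 11.1]) cylinder(h=9.6, r=1.4) → bbox [-4.8,-5.6,11.1] .. [-2,-2.8,20.7]
B = sphere(r=3.1) → bbox [-3.1,-3.1,-3.1] .. [3.1,3.1,3.1]
lo = A.lo+B.lo = [-4.8-3.1, -5.6-3.1, 11.1-3.1] = [-7.900,-8.700,8.000]
hi = A.hi+B.hi = [-2+3.1, -2.8+3.1, 20.7+3.1] = [1.100,0.300,23.800]
diag = √(9²+9²+15.8²) = √411.64 = 20.289


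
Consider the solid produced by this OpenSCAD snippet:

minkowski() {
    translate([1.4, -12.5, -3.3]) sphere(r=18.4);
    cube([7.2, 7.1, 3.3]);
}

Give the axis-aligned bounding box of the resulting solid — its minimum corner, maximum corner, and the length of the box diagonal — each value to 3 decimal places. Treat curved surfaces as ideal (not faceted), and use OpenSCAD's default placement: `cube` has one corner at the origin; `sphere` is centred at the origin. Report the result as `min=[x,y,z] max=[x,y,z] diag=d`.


A = translate([1.4, -12.5, -3.3]) sphere(r=18.4) → bbox [-17,-30.9,-21.7] .. [19.8,5.9,15.1]
B = cube([7.2, 7.1, 3.3]) → bbox [0,0,0] .. [7.2,7.1,3.3]
lo = A.lo+B.lo = [-17+0, -30.9+0, -21.7+0] = [-17.000,-30.900,-21.700]
hi = A.hi+B.hi = [19.8+7.2, 5.9+7.1, 15.1+3.3] = [27.000,13.000,18.400]
diag = √(44²+43.9²+40.1²) = √5471.22 = 73.968

min=[-17.000,-30.900,-21.700] max=[27.000,13.000,18.400] diag=73.968


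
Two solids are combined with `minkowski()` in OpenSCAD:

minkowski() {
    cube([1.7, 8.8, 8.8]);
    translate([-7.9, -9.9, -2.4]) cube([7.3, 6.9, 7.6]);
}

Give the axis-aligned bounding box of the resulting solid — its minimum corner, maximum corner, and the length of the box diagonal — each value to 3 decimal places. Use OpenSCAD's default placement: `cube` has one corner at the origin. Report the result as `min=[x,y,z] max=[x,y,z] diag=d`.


min=[-7.900,-9.900,-2.400] max=[1.100,5.800,14.000] diag=24.422

A = translate([-7.9, -9.9, -2.4]) cube([7.3, 6.9, 7.6]) → bbox [-7.9,-9.9,-2.4] .. [-0.6,-3,5.2]
B = cube([1.7, 8.8, 8.8]) → bbox [0,0,0] .. [1.7,8.8,8.8]
lo = A.lo+B.lo = [-7.9+0, -9.9+0, -2.4+0] = [-7.900,-9.900,-2.400]
hi = A.hi+B.hi = [-0.6+1.7, -3+8.8, 5.2+8.8] = [1.100,5.800,14.000]
diag = √(9²+15.7²+16.4²) = √596.45 = 24.422


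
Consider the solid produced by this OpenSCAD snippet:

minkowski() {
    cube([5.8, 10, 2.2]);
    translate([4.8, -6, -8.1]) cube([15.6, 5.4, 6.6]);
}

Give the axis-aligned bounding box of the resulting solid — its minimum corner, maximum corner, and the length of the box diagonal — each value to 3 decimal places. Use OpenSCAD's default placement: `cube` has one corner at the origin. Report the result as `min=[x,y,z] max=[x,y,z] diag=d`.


min=[4.800,-6.000,-8.100] max=[26.200,9.400,0.700] diag=27.795

A = translate([4.8, -6, -8.1]) cube([15.6, 5.4, 6.6]) → bbox [4.8,-6,-8.1] .. [20.4,-0.6,-1.5]
B = cube([5.8, 10, 2.2]) → bbox [0,0,0] .. [5.8,10,2.2]
lo = A.lo+B.lo = [4.8+0, -6+0, -8.1+0] = [4.800,-6.000,-8.100]
hi = A.hi+B.hi = [20.4+5.8, -0.6+10, -1.5+2.2] = [26.200,9.400,0.700]
diag = √(21.4²+15.4²+8.8²) = √772.56 = 27.795


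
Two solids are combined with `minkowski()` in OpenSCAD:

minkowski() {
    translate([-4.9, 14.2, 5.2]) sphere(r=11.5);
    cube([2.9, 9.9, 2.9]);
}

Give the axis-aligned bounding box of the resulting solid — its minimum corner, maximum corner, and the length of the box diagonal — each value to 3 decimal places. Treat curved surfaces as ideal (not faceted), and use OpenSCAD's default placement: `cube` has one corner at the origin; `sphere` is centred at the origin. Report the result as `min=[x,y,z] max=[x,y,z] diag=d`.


A = translate([-4.9, 14.2, 5.2]) sphere(r=11.5) → bbox [-16.4,2.7,-6.3] .. [6.6,25.7,16.7]
B = cube([2.9, 9.9, 2.9]) → bbox [0,0,0] .. [2.9,9.9,2.9]
lo = A.lo+B.lo = [-16.4+0, 2.7+0, -6.3+0] = [-16.400,2.700,-6.300]
hi = A.hi+B.hi = [6.6+2.9, 25.7+9.9, 16.7+2.9] = [9.500,35.600,19.600]
diag = √(25.9²+32.9²+25.9²) = √2424.03 = 49.234

min=[-16.400,2.700,-6.300] max=[9.500,35.600,19.600] diag=49.234


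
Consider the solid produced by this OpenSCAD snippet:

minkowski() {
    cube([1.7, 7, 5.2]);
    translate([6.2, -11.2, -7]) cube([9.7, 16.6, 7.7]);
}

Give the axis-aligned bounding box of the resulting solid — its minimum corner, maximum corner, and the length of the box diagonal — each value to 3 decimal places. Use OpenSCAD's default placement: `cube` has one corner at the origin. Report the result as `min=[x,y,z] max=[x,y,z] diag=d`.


A = translate([6.2, -11.2, -7]) cube([9.7, 16.6, 7.7]) → bbox [6.2,-11.2,-7] .. [15.9,5.4,0.7]
B = cube([1.7, 7, 5.2]) → bbox [0,0,0] .. [1.7,7,5.2]
lo = A.lo+B.lo = [6.2+0, -11.2+0, -7+0] = [6.200,-11.200,-7.000]
hi = A.hi+B.hi = [15.9+1.7, 5.4+7, 0.7+5.2] = [17.600,12.400,5.900]
diag = √(11.4²+23.6²+12.9²) = √853.33 = 29.212

min=[6.200,-11.200,-7.000] max=[17.600,12.400,5.900] diag=29.212


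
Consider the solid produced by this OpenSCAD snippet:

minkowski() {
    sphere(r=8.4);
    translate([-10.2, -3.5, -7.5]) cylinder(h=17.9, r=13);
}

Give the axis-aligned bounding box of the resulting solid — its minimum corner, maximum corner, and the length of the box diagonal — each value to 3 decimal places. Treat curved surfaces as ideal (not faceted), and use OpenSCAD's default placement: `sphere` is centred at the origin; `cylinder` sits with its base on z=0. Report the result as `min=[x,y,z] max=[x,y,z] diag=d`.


A = translate([-10.2, -3.5, -7.5]) cylinder(h=17.9, r=13) → bbox [-23.2,-16.5,-7.5] .. [2.8,9.5,10.4]
B = sphere(r=8.4) → bbox [-8.4,-8.4,-8.4] .. [8.4,8.4,8.4]
lo = A.lo+B.lo = [-23.2-8.4, -16.5-8.4, -7.5-8.4] = [-31.600,-24.900,-15.900]
hi = A.hi+B.hi = [2.8+8.4, 9.5+8.4, 10.4+8.4] = [11.200,17.900,18.800]
diag = √(42.8²+42.8²+34.7²) = √4867.77 = 69.769

min=[-31.600,-24.900,-15.900] max=[11.200,17.900,18.800] diag=69.769


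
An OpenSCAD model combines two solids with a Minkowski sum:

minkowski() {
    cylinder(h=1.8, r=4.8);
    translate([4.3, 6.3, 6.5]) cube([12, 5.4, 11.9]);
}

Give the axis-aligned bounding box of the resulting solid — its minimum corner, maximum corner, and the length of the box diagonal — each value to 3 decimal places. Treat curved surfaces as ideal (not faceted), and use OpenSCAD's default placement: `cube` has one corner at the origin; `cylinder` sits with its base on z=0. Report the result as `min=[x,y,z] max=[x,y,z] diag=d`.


A = translate([4.3, 6.3, 6.5]) cube([12, 5.4, 11.9]) → bbox [4.3,6.3,6.5] .. [16.3,11.7,18.4]
B = cylinder(h=1.8, r=4.8) → bbox [-4.8,-4.8,0] .. [4.8,4.8,1.8]
lo = A.lo+B.lo = [4.3-4.8, 6.3-4.8, 6.5+0] = [-0.500,1.500,6.500]
hi = A.hi+B.hi = [16.3+4.8, 11.7+4.8, 18.4+1.8] = [21.100,16.500,20.200]
diag = √(21.6²+15²+13.7²) = √879.25 = 29.652

min=[-0.500,1.500,6.500] max=[21.100,16.500,20.200] diag=29.652


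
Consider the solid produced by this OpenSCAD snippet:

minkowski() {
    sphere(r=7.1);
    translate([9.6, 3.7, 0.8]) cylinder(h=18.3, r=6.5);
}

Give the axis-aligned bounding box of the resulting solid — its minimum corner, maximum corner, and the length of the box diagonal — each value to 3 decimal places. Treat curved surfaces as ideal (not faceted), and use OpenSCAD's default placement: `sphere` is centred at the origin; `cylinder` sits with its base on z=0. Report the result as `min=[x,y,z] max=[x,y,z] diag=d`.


A = translate([9.6, 3.7, 0.8]) cylinder(h=18.3, r=6.5) → bbox [3.1,-2.8,0.8] .. [16.1,10.2,19.1]
B = sphere(r=7.1) → bbox [-7.1,-7.1,-7.1] .. [7.1,7.1,7.1]
lo = A.lo+B.lo = [3.1-7.1, -2.8-7.1, 0.8-7.1] = [-4.000,-9.900,-6.300]
hi = A.hi+B.hi = [16.1+7.1, 10.2+7.1, 19.1+7.1] = [23.200,17.300,26.200]
diag = √(27.2²+27.2²+32.5²) = √2535.93 = 50.358

min=[-4.000,-9.900,-6.300] max=[23.200,17.300,26.200] diag=50.358


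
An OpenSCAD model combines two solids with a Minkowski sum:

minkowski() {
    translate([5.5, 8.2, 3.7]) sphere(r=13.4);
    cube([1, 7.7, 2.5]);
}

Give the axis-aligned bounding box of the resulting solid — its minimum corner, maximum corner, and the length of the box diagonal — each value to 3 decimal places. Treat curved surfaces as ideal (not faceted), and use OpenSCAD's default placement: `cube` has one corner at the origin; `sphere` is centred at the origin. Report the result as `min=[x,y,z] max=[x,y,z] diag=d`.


A = translate([5.5, 8.2, 3.7]) sphere(r=13.4) → bbox [-7.9,-5.2,-9.7] .. [18.9,21.6,17.1]
B = cube([1, 7.7, 2.5]) → bbox [0,0,0] .. [1,7.7,2.5]
lo = A.lo+B.lo = [-7.9+0, -5.2+0, -9.7+0] = [-7.900,-5.200,-9.700]
hi = A.hi+B.hi = [18.9+1, 21.6+7.7, 17.1+2.5] = [19.900,29.300,19.600]
diag = √(27.8²+34.5²+29.3²) = √2821.58 = 53.119

min=[-7.900,-5.200,-9.700] max=[19.900,29.300,19.600] diag=53.119


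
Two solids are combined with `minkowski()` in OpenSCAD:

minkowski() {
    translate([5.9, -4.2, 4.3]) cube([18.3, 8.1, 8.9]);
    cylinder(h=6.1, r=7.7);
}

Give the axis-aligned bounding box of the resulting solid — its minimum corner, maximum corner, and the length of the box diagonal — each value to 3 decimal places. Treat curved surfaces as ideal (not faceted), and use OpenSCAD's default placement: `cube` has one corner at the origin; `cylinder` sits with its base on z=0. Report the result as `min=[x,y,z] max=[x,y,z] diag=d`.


A = translate([5.9, -4.2, 4.3]) cube([18.3, 8.1, 8.9]) → bbox [5.9,-4.2,4.3] .. [24.2,3.9,13.2]
B = cylinder(h=6.1, r=7.7) → bbox [-7.7,-7.7,0] .. [7.7,7.7,6.1]
lo = A.lo+B.lo = [5.9-7.7, -4.2-7.7, 4.3+0] = [-1.800,-11.900,4.300]
hi = A.hi+B.hi = [24.2+7.7, 3.9+7.7, 13.2+6.1] = [31.900,11.600,19.300]
diag = √(33.7²+23.5²+15²) = √1912.94 = 43.737

min=[-1.800,-11.900,4.300] max=[31.900,11.600,19.300] diag=43.737


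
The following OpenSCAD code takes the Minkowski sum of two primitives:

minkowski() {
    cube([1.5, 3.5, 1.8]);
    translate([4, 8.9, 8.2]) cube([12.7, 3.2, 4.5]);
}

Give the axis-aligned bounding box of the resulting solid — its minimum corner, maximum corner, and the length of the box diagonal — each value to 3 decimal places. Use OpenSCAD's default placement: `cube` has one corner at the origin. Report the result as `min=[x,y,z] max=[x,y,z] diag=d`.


A = translate([4, 8.9, 8.2]) cube([12.7, 3.2, 4.5]) → bbox [4,8.9,8.2] .. [16.7,12.1,12.7]
B = cube([1.5, 3.5, 1.8]) → bbox [0,0,0] .. [1.5,3.5,1.8]
lo = A.lo+B.lo = [4+0, 8.9+0, 8.2+0] = [4.000,8.900,8.200]
hi = A.hi+B.hi = [16.7+1.5, 12.1+3.5, 12.7+1.8] = [18.200,15.600,14.500]
diag = √(14.2²+6.7²+6.3²) = √286.22 = 16.918

min=[4.000,8.900,8.200] max=[18.200,15.600,14.500] diag=16.918


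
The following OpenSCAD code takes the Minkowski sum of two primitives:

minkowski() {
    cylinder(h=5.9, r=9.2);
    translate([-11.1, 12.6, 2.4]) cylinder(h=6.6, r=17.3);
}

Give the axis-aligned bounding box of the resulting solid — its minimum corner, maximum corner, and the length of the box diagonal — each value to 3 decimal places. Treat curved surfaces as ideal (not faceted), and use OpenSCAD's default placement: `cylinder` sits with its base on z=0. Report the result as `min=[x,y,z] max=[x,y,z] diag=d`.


A = translate([-11.1, 12.6, 2.4]) cylinder(h=6.6, r=17.3) → bbox [-28.4,-4.7,2.4] .. [6.2,29.9,9]
B = cylinder(h=5.9, r=9.2) → bbox [-9.2,-9.2,0] .. [9.2,9.2,5.9]
lo = A.lo+B.lo = [-28.4-9.2, -4.7-9.2, 2.4+0] = [-37.600,-13.900,2.400]
hi = A.hi+B.hi = [6.2+9.2, 29.9+9.2, 9+5.9] = [15.400,39.100,14.900]
diag = √(53²+53²+12.5²) = √5774.25 = 75.988

min=[-37.600,-13.900,2.400] max=[15.400,39.100,14.900] diag=75.988


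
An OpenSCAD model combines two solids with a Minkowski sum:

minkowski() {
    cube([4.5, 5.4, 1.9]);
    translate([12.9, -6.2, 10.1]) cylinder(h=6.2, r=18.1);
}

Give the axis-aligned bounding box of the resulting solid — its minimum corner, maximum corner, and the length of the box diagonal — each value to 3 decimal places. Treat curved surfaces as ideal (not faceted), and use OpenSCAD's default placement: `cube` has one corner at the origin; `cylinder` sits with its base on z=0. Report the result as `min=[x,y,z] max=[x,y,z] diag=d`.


min=[-5.200,-24.300,10.100] max=[35.500,17.300,18.200] diag=58.759

A = translate([12.9, -6.2, 10.1]) cylinder(h=6.2, r=18.1) → bbox [-5.2,-24.3,10.1] .. [31,11.9,16.3]
B = cube([4.5, 5.4, 1.9]) → bbox [0,0,0] .. [4.5,5.4,1.9]
lo = A.lo+B.lo = [-5.2+0, -24.3+0, 10.1+0] = [-5.200,-24.300,10.100]
hi = A.hi+B.hi = [31+4.5, 11.9+5.4, 16.3+1.9] = [35.500,17.300,18.200]
diag = √(40.7²+41.6²+8.1²) = √3452.66 = 58.759


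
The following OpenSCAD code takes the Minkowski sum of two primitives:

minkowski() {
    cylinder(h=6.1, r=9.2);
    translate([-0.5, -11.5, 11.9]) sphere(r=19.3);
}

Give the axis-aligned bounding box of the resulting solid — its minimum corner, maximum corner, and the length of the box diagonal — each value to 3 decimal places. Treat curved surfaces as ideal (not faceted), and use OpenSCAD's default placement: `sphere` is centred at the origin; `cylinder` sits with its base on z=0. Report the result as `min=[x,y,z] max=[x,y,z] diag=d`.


min=[-29.000,-40.000,-7.400] max=[28.000,17.000,37.300] diag=92.174

A = translate([-0.5, -11.5, 11.9]) sphere(r=19.3) → bbox [-19.8,-30.8,-7.4] .. [18.8,7.8,31.2]
B = cylinder(h=6.1, r=9.2) → bbox [-9.2,-9.2,0] .. [9.2,9.2,6.1]
lo = A.lo+B.lo = [-19.8-9.2, -30.8-9.2, -7.4+0] = [-29.000,-40.000,-7.400]
hi = A.hi+B.hi = [18.8+9.2, 7.8+9.2, 31.2+6.1] = [28.000,17.000,37.300]
diag = √(57²+57²+44.7²) = √8496.09 = 92.174


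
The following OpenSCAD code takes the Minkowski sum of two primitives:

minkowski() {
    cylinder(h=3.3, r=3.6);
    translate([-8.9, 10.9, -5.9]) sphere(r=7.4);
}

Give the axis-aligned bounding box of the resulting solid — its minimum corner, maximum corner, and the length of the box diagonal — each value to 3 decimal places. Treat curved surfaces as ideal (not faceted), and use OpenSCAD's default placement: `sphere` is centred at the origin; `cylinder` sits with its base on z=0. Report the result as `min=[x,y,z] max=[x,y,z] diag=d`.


A = translate([-8.9, 10.9, -5.9]) sphere(r=7.4) → bbox [-16.3,3.5,-13.3] .. [-1.5,18.3,1.5]
B = cylinder(h=3.3, r=3.6) → bbox [-3.6,-3.6,0] .. [3.6,3.6,3.3]
lo = A.lo+B.lo = [-16.3-3.6, 3.5-3.6, -13.3+0] = [-19.900,-0.100,-13.300]
hi = A.hi+B.hi = [-1.5+3.6, 18.3+3.6, 1.5+3.3] = [2.100,21.900,4.800]
diag = √(22²+22²+18.1²) = √1295.61 = 35.995

min=[-19.900,-0.100,-13.300] max=[2.100,21.900,4.800] diag=35.995


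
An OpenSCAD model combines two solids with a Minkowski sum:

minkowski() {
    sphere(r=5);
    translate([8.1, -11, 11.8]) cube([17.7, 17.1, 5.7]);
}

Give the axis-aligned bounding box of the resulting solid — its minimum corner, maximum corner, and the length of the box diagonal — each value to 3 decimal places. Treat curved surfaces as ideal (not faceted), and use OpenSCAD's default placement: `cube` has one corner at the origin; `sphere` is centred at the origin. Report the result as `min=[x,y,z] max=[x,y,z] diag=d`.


min=[3.100,-16.000,6.800] max=[30.800,11.100,22.500] diag=41.811

A = translate([8.1, -11, 11.8]) cube([17.7, 17.1, 5.7]) → bbox [8.1,-11,11.8] .. [25.8,6.1,17.5]
B = sphere(r=5) → bbox [-5,-5,-5] .. [5,5,5]
lo = A.lo+B.lo = [8.1-5, -11-5, 11.8-5] = [3.100,-16.000,6.800]
hi = A.hi+B.hi = [25.8+5, 6.1+5, 17.5+5] = [30.800,11.100,22.500]
diag = √(27.7²+27.1²+15.7²) = √1748.19 = 41.811


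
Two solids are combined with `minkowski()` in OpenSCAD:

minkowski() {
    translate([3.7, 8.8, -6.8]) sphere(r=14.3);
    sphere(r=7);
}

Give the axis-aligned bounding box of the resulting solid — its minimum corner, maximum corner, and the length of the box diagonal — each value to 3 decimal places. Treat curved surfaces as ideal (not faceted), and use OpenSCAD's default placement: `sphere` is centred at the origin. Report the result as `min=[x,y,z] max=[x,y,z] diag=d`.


min=[-17.600,-12.500,-28.100] max=[25.000,30.100,14.500] diag=73.785

A = translate([3.7, 8.8, -6.8]) sphere(r=14.3) → bbox [-10.6,-5.5,-21.1] .. [18,23.1,7.5]
B = sphere(r=7) → bbox [-7,-7,-7] .. [7,7,7]
lo = A.lo+B.lo = [-10.6-7, -5.5-7, -21.1-7] = [-17.600,-12.500,-28.100]
hi = A.hi+B.hi = [18+7, 23.1+7, 7.5+7] = [25.000,30.100,14.500]
diag = √(42.6²+42.6²+42.6²) = √5444.28 = 73.785


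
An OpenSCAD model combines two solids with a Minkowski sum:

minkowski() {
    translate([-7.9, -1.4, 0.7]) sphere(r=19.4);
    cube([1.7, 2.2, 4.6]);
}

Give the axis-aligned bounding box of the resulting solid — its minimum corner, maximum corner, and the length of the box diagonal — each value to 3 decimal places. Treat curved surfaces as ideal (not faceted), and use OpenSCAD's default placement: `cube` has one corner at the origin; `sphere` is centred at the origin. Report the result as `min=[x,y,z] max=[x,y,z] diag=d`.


A = translate([-7.9, -1.4, 0.7]) sphere(r=19.4) → bbox [-27.3,-20.8,-18.7] .. [11.5,18,20.1]
B = cube([1.7, 2.2, 4.6]) → bbox [0,0,0] .. [1.7,2.2,4.6]
lo = A.lo+B.lo = [-27.3+0, -20.8+0, -18.7+0] = [-27.300,-20.800,-18.700]
hi = A.hi+B.hi = [11.5+1.7, 18+2.2, 20.1+4.6] = [13.200,20.200,24.700]
diag = √(40.5²+41²+43.4²) = √5204.81 = 72.144

min=[-27.300,-20.800,-18.700] max=[13.200,20.200,24.700] diag=72.144


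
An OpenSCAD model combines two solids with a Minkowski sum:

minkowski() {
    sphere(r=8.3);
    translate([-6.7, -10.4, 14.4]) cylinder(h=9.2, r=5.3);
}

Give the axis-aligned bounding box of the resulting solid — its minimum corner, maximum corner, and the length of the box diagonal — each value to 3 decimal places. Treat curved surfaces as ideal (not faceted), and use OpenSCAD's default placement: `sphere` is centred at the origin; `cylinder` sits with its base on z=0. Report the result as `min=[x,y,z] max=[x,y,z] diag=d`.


min=[-20.300,-24.000,6.100] max=[6.900,3.200,31.900] diag=46.318

A = translate([-6.7, -10.4, 14.4]) cylinder(h=9.2, r=5.3) → bbox [-12,-15.7,14.4] .. [-1.4,-5.1,23.6]
B = sphere(r=8.3) → bbox [-8.3,-8.3,-8.3] .. [8.3,8.3,8.3]
lo = A.lo+B.lo = [-12-8.3, -15.7-8.3, 14.4-8.3] = [-20.300,-24.000,6.100]
hi = A.hi+B.hi = [-1.4+8.3, -5.1+8.3, 23.6+8.3] = [6.900,3.200,31.900]
diag = √(27.2²+27.2²+25.8²) = √2145.32 = 46.318


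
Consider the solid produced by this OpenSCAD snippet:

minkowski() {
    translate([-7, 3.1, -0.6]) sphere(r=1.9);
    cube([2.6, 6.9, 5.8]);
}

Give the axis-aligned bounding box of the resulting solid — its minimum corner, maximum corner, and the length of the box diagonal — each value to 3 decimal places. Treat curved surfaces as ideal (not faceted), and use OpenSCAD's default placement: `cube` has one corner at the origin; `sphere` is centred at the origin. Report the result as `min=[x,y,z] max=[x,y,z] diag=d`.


A = translate([-7, 3.1, -0.6]) sphere(r=1.9) → bbox [-8.9,1.2,-2.5] .. [-5.1,5,1.3]
B = cube([2.6, 6.9, 5.8]) → bbox [0,0,0] .. [2.6,6.9,5.8]
lo = A.lo+B.lo = [-8.9+0, 1.2+0, -2.5+0] = [-8.900,1.200,-2.500]
hi = A.hi+B.hi = [-5.1+2.6, 5+6.9, 1.3+5.8] = [-2.500,11.900,7.100]
diag = √(6.4²+10.7²+9.6²) = √247.61 = 15.736

min=[-8.900,1.200,-2.500] max=[-2.500,11.900,7.100] diag=15.736


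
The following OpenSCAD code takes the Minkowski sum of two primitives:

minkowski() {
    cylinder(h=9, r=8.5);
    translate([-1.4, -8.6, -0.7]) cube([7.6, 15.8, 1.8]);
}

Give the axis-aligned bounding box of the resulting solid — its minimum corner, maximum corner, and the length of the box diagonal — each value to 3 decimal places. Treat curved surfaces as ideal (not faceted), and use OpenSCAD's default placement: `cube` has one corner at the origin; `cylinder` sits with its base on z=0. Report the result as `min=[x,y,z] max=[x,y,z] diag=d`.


min=[-9.900,-17.100,-0.700] max=[14.700,15.700,10.100] diag=42.399

A = translate([-1.4, -8.6, -0.7]) cube([7.6, 15.8, 1.8]) → bbox [-1.4,-8.6,-0.7] .. [6.2,7.2,1.1]
B = cylinder(h=9, r=8.5) → bbox [-8.5,-8.5,0] .. [8.5,8.5,9]
lo = A.lo+B.lo = [-1.4-8.5, -8.6-8.5, -0.7+0] = [-9.900,-17.100,-0.700]
hi = A.hi+B.hi = [6.2+8.5, 7.2+8.5, 1.1+9] = [14.700,15.700,10.100]
diag = √(24.6²+32.8²+10.8²) = √1797.64 = 42.399


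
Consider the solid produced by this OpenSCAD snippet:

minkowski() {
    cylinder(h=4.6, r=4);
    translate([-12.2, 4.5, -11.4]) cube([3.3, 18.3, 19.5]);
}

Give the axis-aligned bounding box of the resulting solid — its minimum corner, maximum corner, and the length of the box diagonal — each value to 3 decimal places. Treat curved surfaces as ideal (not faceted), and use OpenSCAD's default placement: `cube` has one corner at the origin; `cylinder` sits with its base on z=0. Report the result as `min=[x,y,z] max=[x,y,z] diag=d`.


A = translate([-12.2, 4.5, -11.4]) cube([3.3, 18.3, 19.5]) → bbox [-12.2,4.5,-11.4] .. [-8.9,22.8,8.1]
B = cylinder(h=4.6, r=4) → bbox [-4,-4,0] .. [4,4,4.6]
lo = A.lo+B.lo = [-12.2-4, 4.5-4, -11.4+0] = [-16.200,0.500,-11.400]
hi = A.hi+B.hi = [-8.9+4, 22.8+4, 8.1+4.6] = [-4.900,26.800,12.700]
diag = √(11.3²+26.3²+24.1²) = √1400.19 = 37.419

min=[-16.200,0.500,-11.400] max=[-4.900,26.800,12.700] diag=37.419


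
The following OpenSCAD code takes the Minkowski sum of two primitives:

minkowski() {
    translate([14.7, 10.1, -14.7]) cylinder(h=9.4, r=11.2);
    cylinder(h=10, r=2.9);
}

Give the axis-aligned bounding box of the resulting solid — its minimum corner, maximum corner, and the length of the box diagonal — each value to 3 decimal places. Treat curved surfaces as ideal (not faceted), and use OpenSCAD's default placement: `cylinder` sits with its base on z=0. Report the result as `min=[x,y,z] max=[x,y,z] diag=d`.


min=[0.600,-4.000,-14.700] max=[28.800,24.200,4.700] diag=44.349

A = translate([14.7, 10.1, -14.7]) cylinder(h=9.4, r=11.2) → bbox [3.5,-1.1,-14.7] .. [25.9,21.3,-5.3]
B = cylinder(h=10, r=2.9) → bbox [-2.9,-2.9,0] .. [2.9,2.9,10]
lo = A.lo+B.lo = [3.5-2.9, -1.1-2.9, -14.7+0] = [0.600,-4.000,-14.700]
hi = A.hi+B.hi = [25.9+2.9, 21.3+2.9, -5.3+10] = [28.800,24.200,4.700]
diag = √(28.2²+28.2²+19.4²) = √1966.84 = 44.349


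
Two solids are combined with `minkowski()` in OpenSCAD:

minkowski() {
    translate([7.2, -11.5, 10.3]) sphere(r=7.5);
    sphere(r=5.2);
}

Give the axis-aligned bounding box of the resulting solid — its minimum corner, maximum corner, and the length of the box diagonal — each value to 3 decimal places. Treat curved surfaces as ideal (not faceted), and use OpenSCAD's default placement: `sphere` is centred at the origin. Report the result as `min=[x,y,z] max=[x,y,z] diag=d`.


A = translate([7.2, -11.5, 10.3]) sphere(r=7.5) → bbox [-0.3,-19,2.8] .. [14.7,-4,17.8]
B = sphere(r=5.2) → bbox [-5.2,-5.2,-5.2] .. [5.2,5.2,5.2]
lo = A.lo+B.lo = [-0.3-5.2, -19-5.2, 2.8-5.2] = [-5.500,-24.200,-2.400]
hi = A.hi+B.hi = [14.7+5.2, -4+5.2, 17.8+5.2] = [19.900,1.200,23.000]
diag = √(25.4²+25.4²+25.4²) = √1935.48 = 43.994

min=[-5.500,-24.200,-2.400] max=[19.900,1.200,23.000] diag=43.994


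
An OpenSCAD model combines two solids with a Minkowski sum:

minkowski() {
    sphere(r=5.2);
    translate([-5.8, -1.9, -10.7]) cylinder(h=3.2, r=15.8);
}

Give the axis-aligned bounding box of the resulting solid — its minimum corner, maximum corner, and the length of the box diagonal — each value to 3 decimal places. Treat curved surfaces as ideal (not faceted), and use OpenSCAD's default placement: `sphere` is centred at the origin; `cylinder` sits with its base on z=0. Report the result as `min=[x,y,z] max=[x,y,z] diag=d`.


A = translate([-5.8, -1.9, -10.7]) cylinder(h=3.2, r=15.8) → bbox [-21.6,-17.7,-10.7] .. [10,13.9,-7.5]
B = sphere(r=5.2) → bbox [-5.2,-5.2,-5.2] .. [5.2,5.2,5.2]
lo = A.lo+B.lo = [-21.6-5.2, -17.7-5.2, -10.7-5.2] = [-26.800,-22.900,-15.900]
hi = A.hi+B.hi = [10+5.2, 13.9+5.2, -7.5+5.2] = [15.200,19.100,-2.300]
diag = √(42²+42²+13.6²) = √3712.96 = 60.934

min=[-26.800,-22.900,-15.900] max=[15.200,19.100,-2.300] diag=60.934


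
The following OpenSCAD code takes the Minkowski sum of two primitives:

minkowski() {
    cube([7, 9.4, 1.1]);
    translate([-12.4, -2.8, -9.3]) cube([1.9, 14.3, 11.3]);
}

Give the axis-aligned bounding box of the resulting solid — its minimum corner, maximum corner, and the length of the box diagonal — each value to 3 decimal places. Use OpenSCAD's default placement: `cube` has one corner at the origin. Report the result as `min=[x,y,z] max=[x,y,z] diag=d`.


min=[-12.400,-2.800,-9.300] max=[-3.500,20.900,3.100] diag=28.190

A = translate([-12.4, -2.8, -9.3]) cube([1.9, 14.3, 11.3]) → bbox [-12.4,-2.8,-9.3] .. [-10.5,11.5,2]
B = cube([7, 9.4, 1.1]) → bbox [0,0,0] .. [7,9.4,1.1]
lo = A.lo+B.lo = [-12.4+0, -2.8+0, -9.3+0] = [-12.400,-2.800,-9.300]
hi = A.hi+B.hi = [-10.5+7, 11.5+9.4, 2+1.1] = [-3.500,20.900,3.100]
diag = √(8.9²+23.7²+12.4²) = √794.66 = 28.190


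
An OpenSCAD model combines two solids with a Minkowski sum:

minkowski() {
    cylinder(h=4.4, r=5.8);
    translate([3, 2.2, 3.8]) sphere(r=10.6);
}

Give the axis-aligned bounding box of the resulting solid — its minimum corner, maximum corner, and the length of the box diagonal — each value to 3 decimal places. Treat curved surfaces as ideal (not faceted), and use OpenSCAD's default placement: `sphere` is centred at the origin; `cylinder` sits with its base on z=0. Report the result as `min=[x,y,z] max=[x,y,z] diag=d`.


A = translate([3, 2.2, 3.8]) sphere(r=10.6) → bbox [-7.6,-8.4,-6.8] .. [13.6,12.8,14.4]
B = cylinder(h=4.4, r=5.8) → bbox [-5.8,-5.8,0] .. [5.8,5.8,4.4]
lo = A.lo+B.lo = [-7.6-5.8, -8.4-5.8, -6.8+0] = [-13.400,-14.200,-6.800]
hi = A.hi+B.hi = [13.6+5.8, 12.8+5.8, 14.4+4.4] = [19.400,18.600,18.800]
diag = √(32.8²+32.8²+25.6²) = √2807.04 = 52.982

min=[-13.400,-14.200,-6.800] max=[19.400,18.600,18.800] diag=52.982


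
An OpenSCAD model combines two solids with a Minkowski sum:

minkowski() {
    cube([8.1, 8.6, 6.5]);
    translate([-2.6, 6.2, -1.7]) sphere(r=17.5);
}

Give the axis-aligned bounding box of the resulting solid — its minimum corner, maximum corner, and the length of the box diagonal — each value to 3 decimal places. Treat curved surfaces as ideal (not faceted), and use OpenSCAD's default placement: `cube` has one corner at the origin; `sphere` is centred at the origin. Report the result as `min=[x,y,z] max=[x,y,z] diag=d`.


min=[-20.100,-11.300,-19.200] max=[23.000,32.300,22.300] diag=74.033

A = translate([-2.6, 6.2, -1.7]) sphere(r=17.5) → bbox [-20.1,-11.3,-19.2] .. [14.9,23.7,15.8]
B = cube([8.1, 8.6, 6.5]) → bbox [0,0,0] .. [8.1,8.6,6.5]
lo = A.lo+B.lo = [-20.1+0, -11.3+0, -19.2+0] = [-20.100,-11.300,-19.200]
hi = A.hi+B.hi = [14.9+8.1, 23.7+8.6, 15.8+6.5] = [23.000,32.300,22.300]
diag = √(43.1²+43.6²+41.5²) = √5480.82 = 74.033


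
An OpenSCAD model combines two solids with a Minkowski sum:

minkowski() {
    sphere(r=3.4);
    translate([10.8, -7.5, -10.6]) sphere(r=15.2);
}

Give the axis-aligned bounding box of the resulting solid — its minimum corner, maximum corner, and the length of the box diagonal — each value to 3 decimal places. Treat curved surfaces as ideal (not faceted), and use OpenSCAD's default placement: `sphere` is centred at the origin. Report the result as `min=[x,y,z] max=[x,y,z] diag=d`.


min=[-7.800,-26.100,-29.200] max=[29.400,11.100,8.000] diag=64.432

A = translate([10.8, -7.5, -10.6]) sphere(r=15.2) → bbox [-4.4,-22.7,-25.8] .. [26,7.7,4.6]
B = sphere(r=3.4) → bbox [-3.4,-3.4,-3.4] .. [3.4,3.4,3.4]
lo = A.lo+B.lo = [-4.4-3.4, -22.7-3.4, -25.8-3.4] = [-7.800,-26.100,-29.200]
hi = A.hi+B.hi = [26+3.4, 7.7+3.4, 4.6+3.4] = [29.400,11.100,8.000]
diag = √(37.2²+37.2²+37.2²) = √4151.52 = 64.432


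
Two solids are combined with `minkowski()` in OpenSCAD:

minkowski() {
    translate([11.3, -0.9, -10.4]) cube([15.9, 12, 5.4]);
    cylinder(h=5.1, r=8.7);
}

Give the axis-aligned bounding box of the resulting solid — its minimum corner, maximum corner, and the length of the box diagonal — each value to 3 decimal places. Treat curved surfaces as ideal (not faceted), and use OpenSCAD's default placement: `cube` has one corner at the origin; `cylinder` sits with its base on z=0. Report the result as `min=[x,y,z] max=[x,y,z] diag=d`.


A = translate([11.3, -0.9, -10.4]) cube([15.9, 12, 5.4]) → bbox [11.3,-0.9,-10.4] .. [27.2,11.1,-5]
B = cylinder(h=5.1, r=8.7) → bbox [-8.7,-8.7,0] .. [8.7,8.7,5.1]
lo = A.lo+B.lo = [11.3-8.7, -0.9-8.7, -10.4+0] = [2.600,-9.600,-10.400]
hi = A.hi+B.hi = [27.2+8.7, 11.1+8.7, -5+5.1] = [35.900,19.800,0.100]
diag = √(33.3²+29.4²+10.5²) = √2083.5 = 45.645

min=[2.600,-9.600,-10.400] max=[35.900,19.800,0.100] diag=45.645


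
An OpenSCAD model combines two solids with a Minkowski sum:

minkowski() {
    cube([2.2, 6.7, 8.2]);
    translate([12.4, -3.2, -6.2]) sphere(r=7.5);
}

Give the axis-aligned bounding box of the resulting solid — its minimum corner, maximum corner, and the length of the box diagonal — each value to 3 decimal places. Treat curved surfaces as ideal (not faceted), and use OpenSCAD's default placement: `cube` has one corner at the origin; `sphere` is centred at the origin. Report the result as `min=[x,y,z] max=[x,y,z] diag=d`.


min=[4.900,-10.700,-13.700] max=[22.100,11.000,9.500] diag=36.124

A = translate([12.4, -3.2, -6.2]) sphere(r=7.5) → bbox [4.9,-10.7,-13.7] .. [19.9,4.3,1.3]
B = cube([2.2, 6.7, 8.2]) → bbox [0,0,0] .. [2.2,6.7,8.2]
lo = A.lo+B.lo = [4.9+0, -10.7+0, -13.7+0] = [4.900,-10.700,-13.700]
hi = A.hi+B.hi = [19.9+2.2, 4.3+6.7, 1.3+8.2] = [22.100,11.000,9.500]
diag = √(17.2²+21.7²+23.2²) = √1304.97 = 36.124


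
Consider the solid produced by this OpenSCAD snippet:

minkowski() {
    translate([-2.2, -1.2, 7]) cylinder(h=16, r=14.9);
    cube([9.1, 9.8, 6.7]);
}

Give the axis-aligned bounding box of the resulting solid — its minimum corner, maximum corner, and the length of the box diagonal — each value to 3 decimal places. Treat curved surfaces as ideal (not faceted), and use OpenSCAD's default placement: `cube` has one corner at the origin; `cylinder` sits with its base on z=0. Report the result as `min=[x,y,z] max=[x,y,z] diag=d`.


A = translate([-2.2, -1.2, 7]) cylinder(h=16, r=14.9) → bbox [-17.1,-16.1,7] .. [12.7,13.7,23]
B = cube([9.1, 9.8, 6.7]) → bbox [0,0,0] .. [9.1,9.8,6.7]
lo = A.lo+B.lo = [-17.1+0, -16.1+0, 7+0] = [-17.100,-16.100,7.000]
hi = A.hi+B.hi = [12.7+9.1, 13.7+9.8, 23+6.7] = [21.800,23.500,29.700]
diag = √(38.9²+39.6²+22.7²) = √3596.66 = 59.972

min=[-17.100,-16.100,7.000] max=[21.800,23.500,29.700] diag=59.972


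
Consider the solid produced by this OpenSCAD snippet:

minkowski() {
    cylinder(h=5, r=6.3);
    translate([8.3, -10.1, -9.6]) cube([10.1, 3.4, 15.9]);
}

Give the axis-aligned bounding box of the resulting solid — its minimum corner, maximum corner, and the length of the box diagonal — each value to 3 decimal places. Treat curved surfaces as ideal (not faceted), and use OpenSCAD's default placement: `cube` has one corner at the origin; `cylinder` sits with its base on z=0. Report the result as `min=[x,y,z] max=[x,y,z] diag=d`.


min=[2.000,-16.400,-9.600] max=[24.700,-0.400,11.300] diag=34.758

A = translate([8.3, -10.1, -9.6]) cube([10.1, 3.4, 15.9]) → bbox [8.3,-10.1,-9.6] .. [18.4,-6.7,6.3]
B = cylinder(h=5, r=6.3) → bbox [-6.3,-6.3,0] .. [6.3,6.3,5]
lo = A.lo+B.lo = [8.3-6.3, -10.1-6.3, -9.6+0] = [2.000,-16.400,-9.600]
hi = A.hi+B.hi = [18.4+6.3, -6.7+6.3, 6.3+5] = [24.700,-0.400,11.300]
diag = √(22.7²+16²+20.9²) = √1208.1 = 34.758


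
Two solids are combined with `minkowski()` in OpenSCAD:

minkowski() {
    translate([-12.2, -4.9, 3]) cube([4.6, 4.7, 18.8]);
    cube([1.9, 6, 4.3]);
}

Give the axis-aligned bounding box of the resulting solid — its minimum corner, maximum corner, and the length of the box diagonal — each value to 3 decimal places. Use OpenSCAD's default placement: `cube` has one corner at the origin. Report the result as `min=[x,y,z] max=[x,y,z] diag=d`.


min=[-12.200,-4.900,3.000] max=[-5.700,5.800,26.100] diag=26.275

A = translate([-12.2, -4.9, 3]) cube([4.6, 4.7, 18.8]) → bbox [-12.2,-4.9,3] .. [-7.6,-0.2,21.8]
B = cube([1.9, 6, 4.3]) → bbox [0,0,0] .. [1.9,6,4.3]
lo = A.lo+B.lo = [-12.2+0, -4.9+0, 3+0] = [-12.200,-4.900,3.000]
hi = A.hi+B.hi = [-7.6+1.9, -0.2+6, 21.8+4.3] = [-5.700,5.800,26.100]
diag = √(6.5²+10.7²+23.1²) = √690.35 = 26.275


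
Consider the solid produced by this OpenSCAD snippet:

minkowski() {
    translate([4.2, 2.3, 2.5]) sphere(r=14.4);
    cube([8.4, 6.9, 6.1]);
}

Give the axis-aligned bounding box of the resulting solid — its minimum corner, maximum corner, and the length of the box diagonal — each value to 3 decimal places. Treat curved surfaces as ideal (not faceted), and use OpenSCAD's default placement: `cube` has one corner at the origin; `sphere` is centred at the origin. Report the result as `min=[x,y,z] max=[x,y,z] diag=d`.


min=[-10.200,-12.100,-11.900] max=[27.000,23.600,23.000] diag=62.260

A = translate([4.2, 2.3, 2.5]) sphere(r=14.4) → bbox [-10.2,-12.1,-11.9] .. [18.6,16.7,16.9]
B = cube([8.4, 6.9, 6.1]) → bbox [0,0,0] .. [8.4,6.9,6.1]
lo = A.lo+B.lo = [-10.2+0, -12.1+0, -11.9+0] = [-10.200,-12.100,-11.900]
hi = A.hi+B.hi = [18.6+8.4, 16.7+6.9, 16.9+6.1] = [27.000,23.600,23.000]
diag = √(37.2²+35.7²+34.9²) = √3876.34 = 62.260


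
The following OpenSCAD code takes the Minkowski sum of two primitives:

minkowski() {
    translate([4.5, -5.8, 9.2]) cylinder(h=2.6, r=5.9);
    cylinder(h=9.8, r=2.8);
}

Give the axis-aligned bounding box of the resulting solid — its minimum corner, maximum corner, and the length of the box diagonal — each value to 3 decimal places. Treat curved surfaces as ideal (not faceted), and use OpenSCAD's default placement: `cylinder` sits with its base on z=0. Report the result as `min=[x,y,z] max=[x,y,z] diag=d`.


min=[-4.200,-14.500,9.200] max=[13.200,2.900,21.600] diag=27.555

A = translate([4.5, -5.8, 9.2]) cylinder(h=2.6, r=5.9) → bbox [-1.4,-11.7,9.2] .. [10.4,0.1,11.8]
B = cylinder(h=9.8, r=2.8) → bbox [-2.8,-2.8,0] .. [2.8,2.8,9.8]
lo = A.lo+B.lo = [-1.4-2.8, -11.7-2.8, 9.2+0] = [-4.200,-14.500,9.200]
hi = A.hi+B.hi = [10.4+2.8, 0.1+2.8, 11.8+9.8] = [13.200,2.900,21.600]
diag = √(17.4²+17.4²+12.4²) = √759.28 = 27.555


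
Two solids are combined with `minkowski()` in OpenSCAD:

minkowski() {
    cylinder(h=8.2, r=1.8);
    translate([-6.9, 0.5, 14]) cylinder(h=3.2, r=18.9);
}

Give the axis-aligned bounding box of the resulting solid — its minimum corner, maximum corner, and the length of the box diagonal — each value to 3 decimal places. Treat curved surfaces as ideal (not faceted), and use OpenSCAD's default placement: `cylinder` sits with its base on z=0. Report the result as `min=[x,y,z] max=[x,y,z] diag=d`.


A = translate([-6.9, 0.5, 14]) cylinder(h=3.2, r=18.9) → bbox [-25.8,-18.4,14] .. [12,19.4,17.2]
B = cylinder(h=8.2, r=1.8) → bbox [-1.8,-1.8,0] .. [1.8,1.8,8.2]
lo = A.lo+B.lo = [-25.8-1.8, -18.4-1.8, 14+0] = [-27.600,-20.200,14.000]
hi = A.hi+B.hi = [12+1.8, 19.4+1.8, 17.2+8.2] = [13.800,21.200,25.400]
diag = √(41.4²+41.4²+11.4²) = √3557.88 = 59.648

min=[-27.600,-20.200,14.000] max=[13.800,21.200,25.400] diag=59.648


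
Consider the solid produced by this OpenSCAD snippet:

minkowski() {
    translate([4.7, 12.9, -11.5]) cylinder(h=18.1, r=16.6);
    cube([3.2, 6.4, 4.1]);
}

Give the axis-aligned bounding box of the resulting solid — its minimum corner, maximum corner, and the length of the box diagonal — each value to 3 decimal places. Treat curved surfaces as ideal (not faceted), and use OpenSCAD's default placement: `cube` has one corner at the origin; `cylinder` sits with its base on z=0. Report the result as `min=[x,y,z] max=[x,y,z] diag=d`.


A = translate([4.7, 12.9, -11.5]) cylinder(h=18.1, r=16.6) → bbox [-11.9,-3.7,-11.5] .. [21.3,29.5,6.6]
B = cube([3.2, 6.4, 4.1]) → bbox [0,0,0] .. [3.2,6.4,4.1]
lo = A.lo+B.lo = [-11.9+0, -3.7+0, -11.5+0] = [-11.900,-3.700,-11.500]
hi = A.hi+B.hi = [21.3+3.2, 29.5+6.4, 6.6+4.1] = [24.500,35.900,10.700]
diag = √(36.4²+39.6²+22.2²) = √3385.96 = 58.189

min=[-11.900,-3.700,-11.500] max=[24.500,35.900,10.700] diag=58.189


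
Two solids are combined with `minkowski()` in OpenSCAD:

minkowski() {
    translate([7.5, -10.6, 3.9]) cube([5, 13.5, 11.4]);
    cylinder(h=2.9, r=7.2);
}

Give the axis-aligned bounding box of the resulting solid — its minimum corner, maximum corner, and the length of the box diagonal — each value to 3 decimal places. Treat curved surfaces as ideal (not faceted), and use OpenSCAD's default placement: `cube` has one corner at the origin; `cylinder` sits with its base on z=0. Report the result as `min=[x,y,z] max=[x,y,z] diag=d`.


min=[0.300,-17.800,3.900] max=[19.700,10.100,18.200] diag=36.868

A = translate([7.5, -10.6, 3.9]) cube([5, 13.5, 11.4]) → bbox [7.5,-10.6,3.9] .. [12.5,2.9,15.3]
B = cylinder(h=2.9, r=7.2) → bbox [-7.2,-7.2,0] .. [7.2,7.2,2.9]
lo = A.lo+B.lo = [7.5-7.2, -10.6-7.2, 3.9+0] = [0.300,-17.800,3.900]
hi = A.hi+B.hi = [12.5+7.2, 2.9+7.2, 15.3+2.9] = [19.700,10.100,18.200]
diag = √(19.4²+27.9²+14.3²) = √1359.26 = 36.868


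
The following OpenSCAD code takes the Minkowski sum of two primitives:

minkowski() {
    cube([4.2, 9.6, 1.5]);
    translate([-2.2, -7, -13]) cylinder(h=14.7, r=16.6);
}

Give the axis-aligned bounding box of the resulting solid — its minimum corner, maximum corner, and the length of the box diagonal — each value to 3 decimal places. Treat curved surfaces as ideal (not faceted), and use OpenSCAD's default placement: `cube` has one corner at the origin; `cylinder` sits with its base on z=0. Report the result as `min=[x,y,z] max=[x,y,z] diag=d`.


A = translate([-2.2, -7, -13]) cylinder(h=14.7, r=16.6) → bbox [-18.8,-23.6,-13] .. [14.4,9.6,1.7]
B = cube([4.2, 9.6, 1.5]) → bbox [0,0,0] .. [4.2,9.6,1.5]
lo = A.lo+B.lo = [-18.8+0, -23.6+0, -13+0] = [-18.800,-23.600,-13.000]
hi = A.hi+B.hi = [14.4+4.2, 9.6+9.6, 1.7+1.5] = [18.600,19.200,3.200]
diag = √(37.4²+42.8²+16.2²) = √3493.04 = 59.102

min=[-18.800,-23.600,-13.000] max=[18.600,19.200,3.200] diag=59.102
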